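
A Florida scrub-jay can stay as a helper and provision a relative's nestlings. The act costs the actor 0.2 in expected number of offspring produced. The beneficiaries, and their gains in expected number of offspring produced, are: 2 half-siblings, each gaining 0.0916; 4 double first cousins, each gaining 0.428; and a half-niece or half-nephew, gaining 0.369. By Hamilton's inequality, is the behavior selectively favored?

Hamilton's rule: the trait is favored when the sum of r·B over every recipient exceeds the actor's cost C.
r to a half-sibling = 0.25 (half-sibs share one parent — one path of length 2: r = (1/2)^2 = 1/4).
r to a double first cousin = 1/4 (double first cousins share both grandparent pairs — four paths of length 4: r = 4·(1/2)^4 = 1/4).
r to a half-niece or half-nephew = 0.125 (half-aunt/uncle↔niece/nephew: one path of length 3: r = (1/2)^3 = 1/8).
Summing one r·B term per recipient: 2·0.25·0.0916 + 4·0.25·0.428 + 1·0.125·0.369 = 0.519925.
0.519925 > 0.2: the indirect benefit exceeds the cost.

Yes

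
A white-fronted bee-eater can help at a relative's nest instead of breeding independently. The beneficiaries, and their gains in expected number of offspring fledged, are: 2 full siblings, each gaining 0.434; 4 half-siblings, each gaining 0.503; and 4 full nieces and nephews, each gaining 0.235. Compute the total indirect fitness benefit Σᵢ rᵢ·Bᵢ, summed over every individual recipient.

1.172

r to a full sibling = 1/2 (full sibs share both parents — two paths of length 2: r = 2·(1/2)^2 = 1/2).
r to a half-sibling = 0.25 (half-sibs share one parent — one path of length 2: r = (1/2)^2 = 1/4).
r to a full niece or nephew = 1/4 (full aunt/uncle↔niece/nephew: two paths of length 3 through the shared grandparent pair: r = 2·(1/2)^3 = 1/4).
Summing one r·B term per recipient: 2·0.5·0.434 + 4·0.25·0.503 + 4·0.25·0.235 = 1.172.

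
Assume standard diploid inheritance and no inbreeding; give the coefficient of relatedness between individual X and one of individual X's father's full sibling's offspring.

0.125

Each parent–offspring link contributes a factor of 1/2, and independent paths through distinct common ancestors add.
First cousins share one grandparent pair — two paths of length 4: r = 2·(1/2)^4 = 1/8.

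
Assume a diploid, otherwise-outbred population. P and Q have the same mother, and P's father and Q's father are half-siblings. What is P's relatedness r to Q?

0.3125

Independent pedigree routes through distinct common ancestors add.
P and Q are related in two ways: half-sibs through their shared mother (r = 1/4) and half first cousins through their fathers (r = 1/16).
r = 1/4 + 1/16 = 0.3125.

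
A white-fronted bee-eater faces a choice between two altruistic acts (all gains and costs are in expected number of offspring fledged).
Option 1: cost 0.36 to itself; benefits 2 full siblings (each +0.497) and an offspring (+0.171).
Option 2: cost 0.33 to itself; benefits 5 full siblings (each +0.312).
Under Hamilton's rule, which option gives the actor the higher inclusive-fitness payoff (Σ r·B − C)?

Option 2

Option 1: r to a full sibling = 0.5.
Option 1: r to an offspring = 0.5.
Option 1: Σ r·B − C = (2·0.5·0.497 + 1·0.5·0.171) − 0.36 = 0.2225.
Option 2: r to a full sibling = 0.5.
Option 2: Σ r·B − C = (5·0.5·0.312) − 0.33 = 0.45.
Option 2 has the higher net inclusive-fitness payoff.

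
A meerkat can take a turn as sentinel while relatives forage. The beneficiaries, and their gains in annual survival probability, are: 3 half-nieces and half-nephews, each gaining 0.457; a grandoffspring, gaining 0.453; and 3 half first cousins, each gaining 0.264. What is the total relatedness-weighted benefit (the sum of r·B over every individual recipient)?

0.334125

r to a half-niece or half-nephew = 1/8 (half-aunt/uncle↔niece/nephew: one path of length 3: r = (1/2)^3 = 1/8).
r to a grandoffspring = 0.25 (two parent–offspring links: r = (1/2)^2 = 1/4).
r to a half first cousin = 1/16 (half first cousins share one grandparent — one path of length 4: r = (1/2)^4 = 1/16).
Summing one r·B term per recipient: 3·0.125·0.457 + 1·0.25·0.453 + 3·0.0625·0.264 = 0.334125.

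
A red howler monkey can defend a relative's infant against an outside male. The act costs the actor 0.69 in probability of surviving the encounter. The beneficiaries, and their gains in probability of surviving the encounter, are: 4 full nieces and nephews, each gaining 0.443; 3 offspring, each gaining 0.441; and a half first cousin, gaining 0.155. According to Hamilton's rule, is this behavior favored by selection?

Hamilton's rule: the trait is favored when the sum of r·B over every recipient exceeds the actor's cost C.
r to a full niece or nephew = 1/4 (full aunt/uncle↔niece/nephew: two paths of length 3 through the shared grandparent pair: r = 2·(1/2)^3 = 1/4).
r to an offspring = 0.5 (one parent–offspring link: r = (1/2)^1 = 1/2).
r to a half first cousin = 1/16 (half first cousins share one grandparent — one path of length 4: r = (1/2)^4 = 1/16).
Summing one r·B term per recipient: 4·0.25·0.443 + 3·0.5·0.441 + 1·0.0625·0.155 = 1.1141875.
1.1141875 > 0.69: the indirect benefit exceeds the cost.

Yes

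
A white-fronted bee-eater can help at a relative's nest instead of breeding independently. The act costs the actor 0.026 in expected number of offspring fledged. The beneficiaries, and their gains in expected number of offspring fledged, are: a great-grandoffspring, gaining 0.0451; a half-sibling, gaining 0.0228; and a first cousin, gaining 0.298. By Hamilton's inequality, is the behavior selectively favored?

Yes

Hamilton's rule: the trait is favored when the sum of r·B over every recipient exceeds the actor's cost C.
r to a great-grandoffspring = 0.125 (three parent–offspring links: r = (1/2)^3 = 1/8).
r to a half-sibling = 0.25 (half-sibs share one parent — one path of length 2: r = (1/2)^2 = 1/4).
r to a first cousin = 0.125 (first cousins share one grandparent pair — two paths of length 4: r = 2·(1/2)^4 = 1/8).
Summing one r·B term per recipient: 1·0.125·0.0451 + 1·0.25·0.0228 + 1·0.125·0.298 = 0.0485875.
0.0485875 > 0.026: the indirect benefit exceeds the cost.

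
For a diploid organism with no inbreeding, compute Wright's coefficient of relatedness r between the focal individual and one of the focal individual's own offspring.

Each parent–offspring link contributes a factor of 1/2, and independent paths through distinct common ancestors add.
One parent–offspring link: r = (1/2)^1 = 1/2.

0.5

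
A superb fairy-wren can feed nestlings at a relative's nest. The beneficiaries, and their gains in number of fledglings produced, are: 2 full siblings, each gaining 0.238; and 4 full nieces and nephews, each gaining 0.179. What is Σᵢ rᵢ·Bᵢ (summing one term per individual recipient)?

0.417

r to a full sibling = 1/2 (full sibs share both parents — two paths of length 2: r = 2·(1/2)^2 = 1/2).
r to a full niece or nephew = 1/4 (full aunt/uncle↔niece/nephew: two paths of length 3 through the shared grandparent pair: r = 2·(1/2)^3 = 1/4).
Summing one r·B term per recipient: 2·0.5·0.238 + 4·0.25·0.179 = 0.417.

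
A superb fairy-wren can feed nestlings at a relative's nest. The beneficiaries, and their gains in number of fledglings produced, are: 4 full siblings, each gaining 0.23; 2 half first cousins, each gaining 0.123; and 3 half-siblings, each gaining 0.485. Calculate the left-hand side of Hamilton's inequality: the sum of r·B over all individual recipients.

r to a full sibling = 0.5 (full sibs share both parents — two paths of length 2: r = 2·(1/2)^2 = 1/2).
r to a half first cousin = 0.0625 (half first cousins share one grandparent — one path of length 4: r = (1/2)^4 = 1/16).
r to a half-sibling = 1/4 (half-sibs share one parent — one path of length 2: r = (1/2)^2 = 1/4).
Summing one r·B term per recipient: 4·0.5·0.23 + 2·0.0625·0.123 + 3·0.25·0.485 = 0.839125.

0.839125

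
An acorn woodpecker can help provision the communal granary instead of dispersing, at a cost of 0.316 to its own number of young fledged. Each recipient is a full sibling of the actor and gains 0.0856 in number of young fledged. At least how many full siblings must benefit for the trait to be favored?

8

r to a full sibling = 0.5 (full sibs share both parents — two paths of length 2: r = 2·(1/2)^2 = 1/2).
Hamilton's rule: n·r·B > C  ⇒  n > C/(r·B) = 0.316/(0.5·0.0856) = 7.383.
The smallest integer exceeding 7.383 is 8.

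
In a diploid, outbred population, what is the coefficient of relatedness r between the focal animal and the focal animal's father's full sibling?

Each parent–offspring link contributes a factor of 1/2, and independent paths through distinct common ancestors add.
Full aunt/uncle↔niece/nephew: two paths of length 3 through the shared grandparent pair: r = 2·(1/2)^3 = 1/4.

0.25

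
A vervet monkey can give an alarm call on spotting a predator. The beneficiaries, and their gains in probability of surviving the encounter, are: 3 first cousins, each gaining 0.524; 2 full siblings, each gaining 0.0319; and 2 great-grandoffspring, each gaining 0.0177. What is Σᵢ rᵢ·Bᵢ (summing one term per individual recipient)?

r to a first cousin = 0.125 (first cousins share one grandparent pair — two paths of length 4: r = 2·(1/2)^4 = 1/8).
r to a full sibling = 1/2 (full sibs share both parents — two paths of length 2: r = 2·(1/2)^2 = 1/2).
r to a great-grandoffspring = 1/8 (three parent–offspring links: r = (1/2)^3 = 1/8).
Summing one r·B term per recipient: 3·0.125·0.524 + 2·0.5·0.0319 + 2·0.125·0.0177 = 0.232825.

0.232825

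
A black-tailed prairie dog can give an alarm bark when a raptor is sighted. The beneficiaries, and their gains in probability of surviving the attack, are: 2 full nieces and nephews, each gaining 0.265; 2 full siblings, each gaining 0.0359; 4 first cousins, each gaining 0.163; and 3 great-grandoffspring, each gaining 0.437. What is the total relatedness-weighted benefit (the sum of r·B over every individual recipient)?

0.413775

r to a full niece or nephew = 0.25 (full aunt/uncle↔niece/nephew: two paths of length 3 through the shared grandparent pair: r = 2·(1/2)^3 = 1/4).
r to a full sibling = 1/2 (full sibs share both parents — two paths of length 2: r = 2·(1/2)^2 = 1/2).
r to a first cousin = 1/8 (first cousins share one grandparent pair — two paths of length 4: r = 2·(1/2)^4 = 1/8).
r to a great-grandoffspring = 1/8 (three parent–offspring links: r = (1/2)^3 = 1/8).
Summing one r·B term per recipient: 2·0.25·0.265 + 2·0.5·0.0359 + 4·0.125·0.163 + 3·0.125·0.437 = 0.413775.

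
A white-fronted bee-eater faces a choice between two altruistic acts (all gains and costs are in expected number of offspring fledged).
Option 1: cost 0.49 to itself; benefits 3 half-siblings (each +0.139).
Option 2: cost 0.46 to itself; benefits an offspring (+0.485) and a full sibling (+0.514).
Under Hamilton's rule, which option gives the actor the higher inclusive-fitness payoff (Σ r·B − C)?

Option 2

Option 1: r to a half-sibling = 0.25.
Option 1: Σ r·B − C = (3·0.25·0.139) − 0.49 = -0.38575.
Option 2: r to an offspring = 0.5.
Option 2: r to a full sibling = 0.5.
Option 2: Σ r·B − C = (1·0.5·0.485 + 1·0.5·0.514) − 0.46 = 0.0395.
Option 2 has the higher net inclusive-fitness payoff.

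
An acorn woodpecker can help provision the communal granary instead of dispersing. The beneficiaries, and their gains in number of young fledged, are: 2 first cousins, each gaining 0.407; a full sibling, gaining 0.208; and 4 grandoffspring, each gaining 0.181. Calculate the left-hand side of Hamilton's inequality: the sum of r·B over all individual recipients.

r to a first cousin = 0.125 (first cousins share one grandparent pair — two paths of length 4: r = 2·(1/2)^4 = 1/8).
r to a full sibling = 1/2 (full sibs share both parents — two paths of length 2: r = 2·(1/2)^2 = 1/2).
r to a grandoffspring = 1/4 (two parent–offspring links: r = (1/2)^2 = 1/4).
Summing one r·B term per recipient: 2·0.125·0.407 + 1·0.5·0.208 + 4·0.25·0.181 = 0.38675.

0.38675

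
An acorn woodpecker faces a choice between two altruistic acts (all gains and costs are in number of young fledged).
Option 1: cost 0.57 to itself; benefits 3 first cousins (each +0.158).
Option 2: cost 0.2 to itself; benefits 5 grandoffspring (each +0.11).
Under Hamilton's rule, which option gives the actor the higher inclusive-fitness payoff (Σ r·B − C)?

Option 2

Option 1: r to a first cousin = 0.125.
Option 1: Σ r·B − C = (3·0.125·0.158) − 0.57 = -0.51075.
Option 2: r to a grandoffspring = 0.25.
Option 2: Σ r·B − C = (5·0.25·0.11) − 0.2 = -0.0625.
Option 2 has the higher net inclusive-fitness payoff.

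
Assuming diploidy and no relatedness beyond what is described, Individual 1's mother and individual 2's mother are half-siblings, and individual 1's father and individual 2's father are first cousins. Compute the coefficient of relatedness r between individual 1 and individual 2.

0.09375

Independent pedigree routes through distinct common ancestors add.
Individual 1 and individual 2 are related in two ways: half first cousins through their mothers (r = 1/16) and second cousins through their fathers (r = 1/32).
r = 1/16 + 1/32 = 0.09375.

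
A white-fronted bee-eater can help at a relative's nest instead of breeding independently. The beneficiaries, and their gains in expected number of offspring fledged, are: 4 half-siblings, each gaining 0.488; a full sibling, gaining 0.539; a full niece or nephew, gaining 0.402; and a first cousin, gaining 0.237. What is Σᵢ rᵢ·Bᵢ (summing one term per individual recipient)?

0.887625

r to a half-sibling = 0.25 (half-sibs share one parent — one path of length 2: r = (1/2)^2 = 1/4).
r to a full sibling = 1/2 (full sibs share both parents — two paths of length 2: r = 2·(1/2)^2 = 1/2).
r to a full niece or nephew = 0.25 (full aunt/uncle↔niece/nephew: two paths of length 3 through the shared grandparent pair: r = 2·(1/2)^3 = 1/4).
r to a first cousin = 1/8 (first cousins share one grandparent pair — two paths of length 4: r = 2·(1/2)^4 = 1/8).
Summing one r·B term per recipient: 4·0.25·0.488 + 1·0.5·0.539 + 1·0.25·0.402 + 1·0.125·0.237 = 0.887625.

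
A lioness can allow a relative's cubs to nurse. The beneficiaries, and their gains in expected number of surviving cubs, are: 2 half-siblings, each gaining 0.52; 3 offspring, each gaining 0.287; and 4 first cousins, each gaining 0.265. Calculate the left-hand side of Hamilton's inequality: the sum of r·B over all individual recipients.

0.823

r to a half-sibling = 1/4 (half-sibs share one parent — one path of length 2: r = (1/2)^2 = 1/4).
r to an offspring = 1/2 (one parent–offspring link: r = (1/2)^1 = 1/2).
r to a first cousin = 0.125 (first cousins share one grandparent pair — two paths of length 4: r = 2·(1/2)^4 = 1/8).
Summing one r·B term per recipient: 2·0.25·0.52 + 3·0.5·0.287 + 4·0.125·0.265 = 0.823.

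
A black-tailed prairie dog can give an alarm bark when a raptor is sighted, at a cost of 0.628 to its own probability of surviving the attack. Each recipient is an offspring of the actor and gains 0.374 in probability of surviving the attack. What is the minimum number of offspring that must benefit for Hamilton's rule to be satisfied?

4

r to an offspring = 0.5 (one parent–offspring link: r = (1/2)^1 = 1/2).
Hamilton's rule: n·r·B > C  ⇒  n > C/(r·B) = 0.628/(0.5·0.374) = 3.358.
The smallest integer exceeding 3.358 is 4.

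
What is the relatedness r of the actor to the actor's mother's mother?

0.25

Each parent–offspring link contributes a factor of 1/2, and independent paths through distinct common ancestors add.
Two parent–offspring links: r = (1/2)^2 = 1/4.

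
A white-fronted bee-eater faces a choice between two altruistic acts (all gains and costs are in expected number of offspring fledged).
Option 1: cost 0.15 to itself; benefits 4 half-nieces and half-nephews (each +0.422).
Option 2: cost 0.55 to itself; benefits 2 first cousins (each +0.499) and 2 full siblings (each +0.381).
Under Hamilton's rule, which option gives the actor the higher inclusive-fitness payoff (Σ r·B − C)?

Option 1

Option 1: r to a half-niece or half-nephew = 0.125.
Option 1: Σ r·B − C = (4·0.125·0.422) − 0.15 = 0.061.
Option 2: r to a first cousin = 0.125.
Option 2: r to a full sibling = 0.5.
Option 2: Σ r·B − C = (2·0.125·0.499 + 2·0.5·0.381) − 0.55 = -0.04425.
Option 1 has the higher net inclusive-fitness payoff.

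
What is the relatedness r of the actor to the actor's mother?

Each parent–offspring link contributes a factor of 1/2, and independent paths through distinct common ancestors add.
One parent–offspring link: r = (1/2)^1 = 1/2.

0.5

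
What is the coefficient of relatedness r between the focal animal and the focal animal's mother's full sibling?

0.25

Each parent–offspring link contributes a factor of 1/2, and independent paths through distinct common ancestors add.
Full aunt/uncle↔niece/nephew: two paths of length 3 through the shared grandparent pair: r = 2·(1/2)^3 = 1/4.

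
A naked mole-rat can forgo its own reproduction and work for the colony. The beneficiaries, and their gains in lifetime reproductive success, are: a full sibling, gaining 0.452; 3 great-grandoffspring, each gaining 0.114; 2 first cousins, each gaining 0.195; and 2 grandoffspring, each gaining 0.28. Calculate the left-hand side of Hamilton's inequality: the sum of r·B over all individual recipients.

0.4575

r to a full sibling = 1/2 (full sibs share both parents — two paths of length 2: r = 2·(1/2)^2 = 1/2).
r to a great-grandoffspring = 1/8 (three parent–offspring links: r = (1/2)^3 = 1/8).
r to a first cousin = 0.125 (first cousins share one grandparent pair — two paths of length 4: r = 2·(1/2)^4 = 1/8).
r to a grandoffspring = 0.25 (two parent–offspring links: r = (1/2)^2 = 1/4).
Summing one r·B term per recipient: 1·0.5·0.452 + 3·0.125·0.114 + 2·0.125·0.195 + 2·0.25·0.28 = 0.4575.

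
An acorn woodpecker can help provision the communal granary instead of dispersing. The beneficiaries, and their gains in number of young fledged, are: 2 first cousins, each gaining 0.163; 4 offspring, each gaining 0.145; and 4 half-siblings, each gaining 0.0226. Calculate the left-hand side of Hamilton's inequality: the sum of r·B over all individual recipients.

r to a first cousin = 0.125 (first cousins share one grandparent pair — two paths of length 4: r = 2·(1/2)^4 = 1/8).
r to an offspring = 1/2 (one parent–offspring link: r = (1/2)^1 = 1/2).
r to a half-sibling = 1/4 (half-sibs share one parent — one path of length 2: r = (1/2)^2 = 1/4).
Summing one r·B term per recipient: 2·0.125·0.163 + 4·0.5·0.145 + 4·0.25·0.0226 = 0.35335.

0.35335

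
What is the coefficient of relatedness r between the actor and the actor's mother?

Each parent–offspring link contributes a factor of 1/2, and independent paths through distinct common ancestors add.
One parent–offspring link: r = (1/2)^1 = 1/2.

0.5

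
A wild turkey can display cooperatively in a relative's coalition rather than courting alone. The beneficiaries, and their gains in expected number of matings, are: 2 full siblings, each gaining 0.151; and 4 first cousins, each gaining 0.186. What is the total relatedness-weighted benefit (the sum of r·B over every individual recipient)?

r to a full sibling = 0.5 (full sibs share both parents — two paths of length 2: r = 2·(1/2)^2 = 1/2).
r to a first cousin = 1/8 (first cousins share one grandparent pair — two paths of length 4: r = 2·(1/2)^4 = 1/8).
Summing one r·B term per recipient: 2·0.5·0.151 + 4·0.125·0.186 = 0.244.

0.244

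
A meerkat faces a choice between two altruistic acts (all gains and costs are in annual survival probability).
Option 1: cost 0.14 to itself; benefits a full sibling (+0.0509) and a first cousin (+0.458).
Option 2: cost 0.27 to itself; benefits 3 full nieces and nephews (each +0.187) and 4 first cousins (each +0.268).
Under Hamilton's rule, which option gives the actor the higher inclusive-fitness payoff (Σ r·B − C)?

Option 1: r to a full sibling = 0.5.
Option 1: r to a first cousin = 0.125.
Option 1: Σ r·B − C = (1·0.5·0.0509 + 1·0.125·0.458) − 0.14 = -0.0573.
Option 2: r to a full niece or nephew = 0.25.
Option 2: r to a first cousin = 0.125.
Option 2: Σ r·B − C = (3·0.25·0.187 + 4·0.125·0.268) − 0.27 = 0.00425.
Option 2 has the higher net inclusive-fitness payoff.

Option 2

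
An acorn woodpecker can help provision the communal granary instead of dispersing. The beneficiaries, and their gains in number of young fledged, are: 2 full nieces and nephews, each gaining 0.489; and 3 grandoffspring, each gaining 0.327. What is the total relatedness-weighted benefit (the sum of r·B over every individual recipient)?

r to a full niece or nephew = 0.25 (full aunt/uncle↔niece/nephew: two paths of length 3 through the shared grandparent pair: r = 2·(1/2)^3 = 1/4).
r to a grandoffspring = 1/4 (two parent–offspring links: r = (1/2)^2 = 1/4).
Summing one r·B term per recipient: 2·0.25·0.489 + 3·0.25·0.327 = 0.48975.

0.48975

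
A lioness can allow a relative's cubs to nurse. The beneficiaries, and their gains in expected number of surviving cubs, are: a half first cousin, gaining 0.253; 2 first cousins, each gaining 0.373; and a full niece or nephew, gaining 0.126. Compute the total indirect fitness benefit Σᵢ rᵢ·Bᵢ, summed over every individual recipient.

r to a half first cousin = 1/16 (half first cousins share one grandparent — one path of length 4: r = (1/2)^4 = 1/16).
r to a first cousin = 0.125 (first cousins share one grandparent pair — two paths of length 4: r = 2·(1/2)^4 = 1/8).
r to a full niece or nephew = 0.25 (full aunt/uncle↔niece/nephew: two paths of length 3 through the shared grandparent pair: r = 2·(1/2)^3 = 1/4).
Summing one r·B term per recipient: 1·0.0625·0.253 + 2·0.125·0.373 + 1·0.25·0.126 = 0.1405625.

0.1405625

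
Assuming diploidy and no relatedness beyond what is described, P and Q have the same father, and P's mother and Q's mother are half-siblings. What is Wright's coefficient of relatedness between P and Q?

With two independent routes of shared ancestry, r is the sum of the two contributions.
P and Q are related in two ways: half-sibs through their shared father (r = 1/4) and half first cousins through their mothers (r = 1/16).
r = 1/4 + 1/16 = 5/16 = 0.3125.

0.3125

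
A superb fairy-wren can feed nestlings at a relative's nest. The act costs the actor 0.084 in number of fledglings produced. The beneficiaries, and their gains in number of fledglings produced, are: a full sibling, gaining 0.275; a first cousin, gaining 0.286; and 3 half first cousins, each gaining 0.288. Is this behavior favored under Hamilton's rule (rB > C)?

Yes

Hamilton's rule: the trait is favored when the sum of r·B over every recipient exceeds the actor's cost C.
r to a full sibling = 0.5 (full sibs share both parents — two paths of length 2: r = 2·(1/2)^2 = 1/2).
r to a first cousin = 1/8 (first cousins share one grandparent pair — two paths of length 4: r = 2·(1/2)^4 = 1/8).
r to a half first cousin = 0.0625 (half first cousins share one grandparent — one path of length 4: r = (1/2)^4 = 1/16).
Summing one r·B term per recipient: 1·0.5·0.275 + 1·0.125·0.286 + 3·0.0625·0.288 = 0.22725.
0.22725 > 0.084: the indirect benefit exceeds the cost.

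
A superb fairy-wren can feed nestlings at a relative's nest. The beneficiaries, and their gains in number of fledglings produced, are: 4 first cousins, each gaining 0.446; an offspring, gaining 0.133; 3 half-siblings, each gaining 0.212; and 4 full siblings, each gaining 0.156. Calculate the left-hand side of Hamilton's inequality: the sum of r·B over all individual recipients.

0.7605

r to a first cousin = 0.125 (first cousins share one grandparent pair — two paths of length 4: r = 2·(1/2)^4 = 1/8).
r to an offspring = 1/2 (one parent–offspring link: r = (1/2)^1 = 1/2).
r to a half-sibling = 0.25 (half-sibs share one parent — one path of length 2: r = (1/2)^2 = 1/4).
r to a full sibling = 1/2 (full sibs share both parents — two paths of length 2: r = 2·(1/2)^2 = 1/2).
Summing one r·B term per recipient: 4·0.125·0.446 + 1·0.5·0.133 + 3·0.25·0.212 + 4·0.5·0.156 = 0.7605.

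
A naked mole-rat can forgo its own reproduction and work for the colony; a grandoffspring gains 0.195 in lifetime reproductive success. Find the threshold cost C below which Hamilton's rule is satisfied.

r to a grandoffspring = 0.25 (two parent–offspring links: r = (1/2)^2 = 1/4).
Hamilton's rule: n·r·B > C, so the trait is favored while C < n·r·B = 1·0.25·0.195 = 0.04875.

0.04875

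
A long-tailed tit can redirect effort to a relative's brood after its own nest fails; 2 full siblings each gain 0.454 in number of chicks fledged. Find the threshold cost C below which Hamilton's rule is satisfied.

0.454

r to a full sibling = 0.5 (full sibs share both parents — two paths of length 2: r = 2·(1/2)^2 = 1/2).
Hamilton's rule: n·r·B > C, so the trait is favored while C < n·r·B = 2·0.5·0.454 = 0.454.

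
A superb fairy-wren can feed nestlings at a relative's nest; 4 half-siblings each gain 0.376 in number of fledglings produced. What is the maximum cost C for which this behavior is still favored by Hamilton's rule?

0.376

r to a half-sibling = 0.25 (half-sibs share one parent — one path of length 2: r = (1/2)^2 = 1/4).
Hamilton's rule: n·r·B > C, so the trait is favored while C < n·r·B = 4·0.25·0.376 = 0.376.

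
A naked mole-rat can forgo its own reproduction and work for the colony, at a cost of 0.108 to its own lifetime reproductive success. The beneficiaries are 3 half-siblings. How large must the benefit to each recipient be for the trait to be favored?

0.144

r to a half-sibling = 1/4 (half-sibs share one parent — one path of length 2: r = (1/2)^2 = 1/4).
Hamilton's rule with n recipients of equal r: n·r·B > C, so B > C/(n·r) = 0.108/(3·0.25) = 0.144.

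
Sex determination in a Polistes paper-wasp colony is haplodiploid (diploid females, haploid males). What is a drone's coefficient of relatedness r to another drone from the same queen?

Haploid brothers each carry a random half of the queen's diploid genome, so on average they share half: r = 1/2.

0.5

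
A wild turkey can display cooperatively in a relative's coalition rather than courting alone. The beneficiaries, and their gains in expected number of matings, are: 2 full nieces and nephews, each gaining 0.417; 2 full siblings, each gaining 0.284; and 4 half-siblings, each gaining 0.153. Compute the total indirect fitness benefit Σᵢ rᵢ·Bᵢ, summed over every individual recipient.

r to a full niece or nephew = 1/4 (full aunt/uncle↔niece/nephew: two paths of length 3 through the shared grandparent pair: r = 2·(1/2)^3 = 1/4).
r to a full sibling = 0.5 (full sibs share both parents — two paths of length 2: r = 2·(1/2)^2 = 1/2).
r to a half-sibling = 1/4 (half-sibs share one parent — one path of length 2: r = (1/2)^2 = 1/4).
Summing one r·B term per recipient: 2·0.25·0.417 + 2·0.5·0.284 + 4·0.25·0.153 = 0.6455.

0.6455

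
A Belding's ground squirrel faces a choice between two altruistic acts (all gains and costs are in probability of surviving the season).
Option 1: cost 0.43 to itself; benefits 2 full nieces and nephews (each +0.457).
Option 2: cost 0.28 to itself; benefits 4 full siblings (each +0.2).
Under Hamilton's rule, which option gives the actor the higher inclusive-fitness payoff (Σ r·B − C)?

Option 1: r to a full niece or nephew = 0.25.
Option 1: Σ r·B − C = (2·0.25·0.457) − 0.43 = -0.2015.
Option 2: r to a full sibling = 0.5.
Option 2: Σ r·B − C = (4·0.5·0.2) − 0.28 = 0.12.
Option 2 has the higher net inclusive-fitness payoff.

Option 2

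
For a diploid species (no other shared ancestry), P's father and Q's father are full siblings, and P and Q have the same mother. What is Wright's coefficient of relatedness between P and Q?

Independent pedigree routes through distinct common ancestors add.
P and Q are related in two ways: first cousins through their fathers (r = 1/8) and half-sibs through their shared mother (r = 1/4).
r = 1/8 + 1/4 = 0.375.

0.375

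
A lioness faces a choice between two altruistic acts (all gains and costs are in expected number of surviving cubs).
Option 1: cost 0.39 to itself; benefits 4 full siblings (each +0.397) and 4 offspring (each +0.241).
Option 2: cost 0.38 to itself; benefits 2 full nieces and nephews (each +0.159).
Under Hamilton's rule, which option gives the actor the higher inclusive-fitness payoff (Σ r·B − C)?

Option 1

Option 1: r to a full sibling = 0.5.
Option 1: r to an offspring = 0.5.
Option 1: Σ r·B − C = (4·0.5·0.397 + 4·0.5·0.241) − 0.39 = 0.886.
Option 2: r to a full niece or nephew = 0.25.
Option 2: Σ r·B − C = (2·0.25·0.159) − 0.38 = -0.3005.
Option 1 has the higher net inclusive-fitness payoff.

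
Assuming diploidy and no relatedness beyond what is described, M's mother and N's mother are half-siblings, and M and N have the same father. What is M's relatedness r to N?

0.3125

Independent pedigree routes through distinct common ancestors add.
M and N are related in two ways: half first cousins through their mothers (r = 1/16) and half-sibs through their shared father (r = 1/4).
r = 1/16 + 1/4 = 0.3125.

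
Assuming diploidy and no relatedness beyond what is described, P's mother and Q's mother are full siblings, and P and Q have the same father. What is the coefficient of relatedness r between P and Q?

Relatedness sums over independent paths through distinct common ancestors.
P and Q are related in two ways: first cousins through their mothers (r = 1/8) and half-sibs through their shared father (r = 1/4).
r = 1/8 + 1/4 = 0.375.

0.375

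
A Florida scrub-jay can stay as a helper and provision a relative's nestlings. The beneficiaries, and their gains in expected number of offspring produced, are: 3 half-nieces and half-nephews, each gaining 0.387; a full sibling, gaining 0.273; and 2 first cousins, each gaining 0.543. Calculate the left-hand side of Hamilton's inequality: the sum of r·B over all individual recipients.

r to a half-niece or half-nephew = 0.125 (half-aunt/uncle↔niece/nephew: one path of length 3: r = (1/2)^3 = 1/8).
r to a full sibling = 0.5 (full sibs share both parents — two paths of length 2: r = 2·(1/2)^2 = 1/2).
r to a first cousin = 1/8 (first cousins share one grandparent pair — two paths of length 4: r = 2·(1/2)^4 = 1/8).
Summing one r·B term per recipient: 3·0.125·0.387 + 1·0.5·0.273 + 2·0.125·0.543 = 0.417375.

0.417375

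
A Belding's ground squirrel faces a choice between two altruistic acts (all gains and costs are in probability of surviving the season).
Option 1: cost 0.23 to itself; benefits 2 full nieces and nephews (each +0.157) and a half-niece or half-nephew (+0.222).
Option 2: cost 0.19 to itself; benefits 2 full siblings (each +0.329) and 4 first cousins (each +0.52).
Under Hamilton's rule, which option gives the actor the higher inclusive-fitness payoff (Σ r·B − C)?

Option 2

Option 1: r to a full niece or nephew = 0.25.
Option 1: r to a half-niece or half-nephew = 0.125.
Option 1: Σ r·B − C = (2·0.25·0.157 + 1·0.125·0.222) − 0.23 = -0.12375.
Option 2: r to a full sibling = 0.5.
Option 2: r to a first cousin = 0.125.
Option 2: Σ r·B − C = (2·0.5·0.329 + 4·0.125·0.52) − 0.19 = 0.399.
Option 2 has the higher net inclusive-fitness payoff.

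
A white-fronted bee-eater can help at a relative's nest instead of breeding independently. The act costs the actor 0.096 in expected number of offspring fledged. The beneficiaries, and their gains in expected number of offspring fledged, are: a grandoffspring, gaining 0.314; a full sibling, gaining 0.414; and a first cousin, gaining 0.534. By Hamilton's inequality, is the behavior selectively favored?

Yes

Hamilton's rule: the trait is favored when the sum of r·B over every recipient exceeds the actor's cost C.
r to a grandoffspring = 0.25 (two parent–offspring links: r = (1/2)^2 = 1/4).
r to a full sibling = 1/2 (full sibs share both parents — two paths of length 2: r = 2·(1/2)^2 = 1/2).
r to a first cousin = 0.125 (first cousins share one grandparent pair — two paths of length 4: r = 2·(1/2)^4 = 1/8).
Summing one r·B term per recipient: 1·0.25·0.314 + 1·0.5·0.414 + 1·0.125·0.534 = 0.35225.
0.35225 > 0.096: the indirect benefit exceeds the cost.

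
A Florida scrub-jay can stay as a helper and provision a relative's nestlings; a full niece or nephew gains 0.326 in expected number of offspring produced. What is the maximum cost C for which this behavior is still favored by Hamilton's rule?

r to a full niece or nephew = 1/4 (full aunt/uncle↔niece/nephew: two paths of length 3 through the shared grandparent pair: r = 2·(1/2)^3 = 1/4).
Hamilton's rule: n·r·B > C, so the trait is favored while C < n·r·B = 1·0.25·0.326 = 0.0815.

0.0815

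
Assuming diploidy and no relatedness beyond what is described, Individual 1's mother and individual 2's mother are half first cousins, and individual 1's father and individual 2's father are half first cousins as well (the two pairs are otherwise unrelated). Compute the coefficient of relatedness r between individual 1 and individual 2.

Independent pedigree routes through distinct common ancestors add.
Individual 1 and individual 2 are related in two ways: half second cousins through their mothers (r = 1/64) and half second cousins through their fathers (r = 1/64).
r = 1/64 + 1/64 = 0.03125.

0.03125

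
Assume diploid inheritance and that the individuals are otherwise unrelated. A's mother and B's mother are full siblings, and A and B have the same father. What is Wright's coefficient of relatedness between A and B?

With two independent routes of shared ancestry, r is the sum of the two contributions.
A and B are related in two ways: first cousins through their mothers (r = 1/8) and half-sibs through their shared father (r = 1/4).
r = 1/8 + 1/4 = 3/8 = 0.375.

0.375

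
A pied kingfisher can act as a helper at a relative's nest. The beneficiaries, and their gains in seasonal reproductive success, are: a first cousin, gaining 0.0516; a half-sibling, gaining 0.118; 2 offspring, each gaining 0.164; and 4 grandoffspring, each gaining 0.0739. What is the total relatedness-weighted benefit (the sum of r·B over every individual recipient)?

0.27385

r to a first cousin = 0.125 (first cousins share one grandparent pair — two paths of length 4: r = 2·(1/2)^4 = 1/8).
r to a half-sibling = 0.25 (half-sibs share one parent — one path of length 2: r = (1/2)^2 = 1/4).
r to an offspring = 0.5 (one parent–offspring link: r = (1/2)^1 = 1/2).
r to a grandoffspring = 1/4 (two parent–offspring links: r = (1/2)^2 = 1/4).
Summing one r·B term per recipient: 1·0.125·0.0516 + 1·0.25·0.118 + 2·0.5·0.164 + 4·0.25·0.0739 = 0.27385.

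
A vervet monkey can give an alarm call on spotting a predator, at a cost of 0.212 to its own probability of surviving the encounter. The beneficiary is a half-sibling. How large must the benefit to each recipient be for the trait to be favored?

r to a half-sibling = 0.25 (half-sibs share one parent — one path of length 2: r = (1/2)^2 = 1/4).
Hamilton's rule with n recipients of equal r: n·r·B > C, so B > C/(n·r) = 0.212/(1·0.25) = 0.848.

0.848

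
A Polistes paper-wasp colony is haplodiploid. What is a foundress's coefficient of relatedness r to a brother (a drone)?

Her haploid brother carries none of their father's genes and a random half of their mother's genome; that half matches the maternal half of her own genome with probability 1/2: r = 1/2 · 1/2 = 1/4.

0.25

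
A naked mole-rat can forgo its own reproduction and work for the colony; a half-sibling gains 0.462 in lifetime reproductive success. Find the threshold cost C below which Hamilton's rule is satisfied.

r to a half-sibling = 0.25 (half-sibs share one parent — one path of length 2: r = (1/2)^2 = 1/4).
Hamilton's rule: n·r·B > C, so the trait is favored while C < n·r·B = 1·0.25·0.462 = 0.1155.

0.1155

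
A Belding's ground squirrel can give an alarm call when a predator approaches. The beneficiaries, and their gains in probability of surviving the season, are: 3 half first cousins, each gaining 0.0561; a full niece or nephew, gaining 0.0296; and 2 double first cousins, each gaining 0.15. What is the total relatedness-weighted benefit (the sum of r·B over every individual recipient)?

0.09291875

r to a half first cousin = 0.0625 (half first cousins share one grandparent — one path of length 4: r = (1/2)^4 = 1/16).
r to a full niece or nephew = 0.25 (full aunt/uncle↔niece/nephew: two paths of length 3 through the shared grandparent pair: r = 2·(1/2)^3 = 1/4).
r to a double first cousin = 0.25 (double first cousins share both grandparent pairs — four paths of length 4: r = 4·(1/2)^4 = 1/4).
Summing one r·B term per recipient: 3·0.0625·0.0561 + 1·0.25·0.0296 + 2·0.25·0.15 = 0.09291875.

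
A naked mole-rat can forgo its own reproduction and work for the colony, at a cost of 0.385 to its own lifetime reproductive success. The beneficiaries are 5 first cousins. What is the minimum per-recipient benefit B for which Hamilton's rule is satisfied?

0.616

r to a first cousin = 1/8 (first cousins share one grandparent pair — two paths of length 4: r = 2·(1/2)^4 = 1/8).
Hamilton's rule with n recipients of equal r: n·r·B > C, so B > C/(n·r) = 0.385/(5·0.125) = 0.616.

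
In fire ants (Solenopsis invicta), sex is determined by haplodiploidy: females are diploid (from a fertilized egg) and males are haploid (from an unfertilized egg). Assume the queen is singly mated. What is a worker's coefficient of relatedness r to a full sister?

0.75

Haplodiploid full sisters inherit their father's entire haploid genome identically (contributing 1/2) and on average half of their mother's contribution (1/2 · 1/2 = 1/4); r = 1/2 + 1/4 = 3/4.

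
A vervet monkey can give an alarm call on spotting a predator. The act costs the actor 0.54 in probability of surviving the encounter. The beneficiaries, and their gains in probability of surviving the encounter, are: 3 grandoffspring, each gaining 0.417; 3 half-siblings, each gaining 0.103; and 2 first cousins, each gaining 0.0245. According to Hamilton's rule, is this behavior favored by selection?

Hamilton's rule: the trait is favored when the sum of r·B over every recipient exceeds the actor's cost C.
r to a grandoffspring = 0.25 (two parent–offspring links: r = (1/2)^2 = 1/4).
r to a half-sibling = 1/4 (half-sibs share one parent — one path of length 2: r = (1/2)^2 = 1/4).
r to a first cousin = 1/8 (first cousins share one grandparent pair — two paths of length 4: r = 2·(1/2)^4 = 1/8).
Summing one r·B term per recipient: 3·0.25·0.417 + 3·0.25·0.103 + 2·0.125·0.0245 = 0.396125.
0.396125 < 0.54: the indirect benefit is less than the cost.

No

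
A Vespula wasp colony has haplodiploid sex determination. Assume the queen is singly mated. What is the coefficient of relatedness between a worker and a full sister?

0.75

Haplodiploid full sisters inherit their father's entire haploid genome identically (contributing 1/2) and on average half of their mother's contribution (1/2 · 1/2 = 1/4); r = 1/2 + 1/4 = 3/4.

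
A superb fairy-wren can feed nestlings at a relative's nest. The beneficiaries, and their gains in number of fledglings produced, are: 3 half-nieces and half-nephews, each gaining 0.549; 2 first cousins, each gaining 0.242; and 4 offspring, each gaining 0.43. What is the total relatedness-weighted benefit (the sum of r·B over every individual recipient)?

r to a half-niece or half-nephew = 0.125 (half-aunt/uncle↔niece/nephew: one path of length 3: r = (1/2)^3 = 1/8).
r to a first cousin = 0.125 (first cousins share one grandparent pair — two paths of length 4: r = 2·(1/2)^4 = 1/8).
r to an offspring = 0.5 (one parent–offspring link: r = (1/2)^1 = 1/2).
Summing one r·B term per recipient: 3·0.125·0.549 + 2·0.125·0.242 + 4·0.5·0.43 = 1.126375.

1.126375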